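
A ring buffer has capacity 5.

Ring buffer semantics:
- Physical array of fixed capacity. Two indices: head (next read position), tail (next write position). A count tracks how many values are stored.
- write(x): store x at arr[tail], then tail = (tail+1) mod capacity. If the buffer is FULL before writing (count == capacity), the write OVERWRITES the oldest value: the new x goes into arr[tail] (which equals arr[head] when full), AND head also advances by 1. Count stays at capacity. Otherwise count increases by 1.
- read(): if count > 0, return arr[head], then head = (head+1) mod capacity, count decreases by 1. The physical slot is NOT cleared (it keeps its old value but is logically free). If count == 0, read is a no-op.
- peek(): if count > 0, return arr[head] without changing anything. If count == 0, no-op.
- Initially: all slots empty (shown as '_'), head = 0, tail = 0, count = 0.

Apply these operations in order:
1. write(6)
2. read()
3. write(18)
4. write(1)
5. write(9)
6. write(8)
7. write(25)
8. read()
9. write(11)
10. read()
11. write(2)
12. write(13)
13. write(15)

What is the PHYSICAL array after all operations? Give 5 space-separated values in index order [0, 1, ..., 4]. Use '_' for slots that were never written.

Answer: 25 11 2 13 15

Derivation:
After op 1 (write(6)): arr=[6 _ _ _ _] head=0 tail=1 count=1
After op 2 (read()): arr=[6 _ _ _ _] head=1 tail=1 count=0
After op 3 (write(18)): arr=[6 18 _ _ _] head=1 tail=2 count=1
After op 4 (write(1)): arr=[6 18 1 _ _] head=1 tail=3 count=2
After op 5 (write(9)): arr=[6 18 1 9 _] head=1 tail=4 count=3
After op 6 (write(8)): arr=[6 18 1 9 8] head=1 tail=0 count=4
After op 7 (write(25)): arr=[25 18 1 9 8] head=1 tail=1 count=5
After op 8 (read()): arr=[25 18 1 9 8] head=2 tail=1 count=4
After op 9 (write(11)): arr=[25 11 1 9 8] head=2 tail=2 count=5
After op 10 (read()): arr=[25 11 1 9 8] head=3 tail=2 count=4
After op 11 (write(2)): arr=[25 11 2 9 8] head=3 tail=3 count=5
After op 12 (write(13)): arr=[25 11 2 13 8] head=4 tail=4 count=5
After op 13 (write(15)): arr=[25 11 2 13 15] head=0 tail=0 count=5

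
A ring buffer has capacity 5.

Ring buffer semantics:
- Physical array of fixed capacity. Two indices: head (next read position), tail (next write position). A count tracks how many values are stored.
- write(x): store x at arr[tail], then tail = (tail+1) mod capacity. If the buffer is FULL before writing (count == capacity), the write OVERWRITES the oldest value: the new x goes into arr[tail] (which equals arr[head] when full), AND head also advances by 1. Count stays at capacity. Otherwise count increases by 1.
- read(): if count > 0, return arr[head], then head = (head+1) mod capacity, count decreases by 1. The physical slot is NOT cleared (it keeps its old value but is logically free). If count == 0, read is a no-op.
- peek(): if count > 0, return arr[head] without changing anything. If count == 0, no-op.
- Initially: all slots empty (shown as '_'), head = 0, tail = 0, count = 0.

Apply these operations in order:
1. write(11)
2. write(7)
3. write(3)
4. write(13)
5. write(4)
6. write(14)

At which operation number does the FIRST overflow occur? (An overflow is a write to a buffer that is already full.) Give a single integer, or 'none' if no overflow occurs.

Answer: 6

Derivation:
After op 1 (write(11)): arr=[11 _ _ _ _] head=0 tail=1 count=1
After op 2 (write(7)): arr=[11 7 _ _ _] head=0 tail=2 count=2
After op 3 (write(3)): arr=[11 7 3 _ _] head=0 tail=3 count=3
After op 4 (write(13)): arr=[11 7 3 13 _] head=0 tail=4 count=4
After op 5 (write(4)): arr=[11 7 3 13 4] head=0 tail=0 count=5
After op 6 (write(14)): arr=[14 7 3 13 4] head=1 tail=1 count=5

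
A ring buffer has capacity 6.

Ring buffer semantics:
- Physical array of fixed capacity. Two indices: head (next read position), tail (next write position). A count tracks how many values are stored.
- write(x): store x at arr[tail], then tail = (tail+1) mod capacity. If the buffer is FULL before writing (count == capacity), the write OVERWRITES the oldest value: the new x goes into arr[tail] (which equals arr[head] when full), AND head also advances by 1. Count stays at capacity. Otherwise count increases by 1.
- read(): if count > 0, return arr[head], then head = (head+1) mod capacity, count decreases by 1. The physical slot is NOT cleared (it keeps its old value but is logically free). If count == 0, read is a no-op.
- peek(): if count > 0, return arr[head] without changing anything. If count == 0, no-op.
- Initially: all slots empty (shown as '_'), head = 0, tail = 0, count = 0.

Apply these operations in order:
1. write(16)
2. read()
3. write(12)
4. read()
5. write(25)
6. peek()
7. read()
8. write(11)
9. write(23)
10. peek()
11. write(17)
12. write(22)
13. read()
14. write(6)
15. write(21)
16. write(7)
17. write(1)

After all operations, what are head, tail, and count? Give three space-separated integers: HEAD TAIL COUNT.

After op 1 (write(16)): arr=[16 _ _ _ _ _] head=0 tail=1 count=1
After op 2 (read()): arr=[16 _ _ _ _ _] head=1 tail=1 count=0
After op 3 (write(12)): arr=[16 12 _ _ _ _] head=1 tail=2 count=1
After op 4 (read()): arr=[16 12 _ _ _ _] head=2 tail=2 count=0
After op 5 (write(25)): arr=[16 12 25 _ _ _] head=2 tail=3 count=1
After op 6 (peek()): arr=[16 12 25 _ _ _] head=2 tail=3 count=1
After op 7 (read()): arr=[16 12 25 _ _ _] head=3 tail=3 count=0
After op 8 (write(11)): arr=[16 12 25 11 _ _] head=3 tail=4 count=1
After op 9 (write(23)): arr=[16 12 25 11 23 _] head=3 tail=5 count=2
After op 10 (peek()): arr=[16 12 25 11 23 _] head=3 tail=5 count=2
After op 11 (write(17)): arr=[16 12 25 11 23 17] head=3 tail=0 count=3
After op 12 (write(22)): arr=[22 12 25 11 23 17] head=3 tail=1 count=4
After op 13 (read()): arr=[22 12 25 11 23 17] head=4 tail=1 count=3
After op 14 (write(6)): arr=[22 6 25 11 23 17] head=4 tail=2 count=4
After op 15 (write(21)): arr=[22 6 21 11 23 17] head=4 tail=3 count=5
After op 16 (write(7)): arr=[22 6 21 7 23 17] head=4 tail=4 count=6
After op 17 (write(1)): arr=[22 6 21 7 1 17] head=5 tail=5 count=6

Answer: 5 5 6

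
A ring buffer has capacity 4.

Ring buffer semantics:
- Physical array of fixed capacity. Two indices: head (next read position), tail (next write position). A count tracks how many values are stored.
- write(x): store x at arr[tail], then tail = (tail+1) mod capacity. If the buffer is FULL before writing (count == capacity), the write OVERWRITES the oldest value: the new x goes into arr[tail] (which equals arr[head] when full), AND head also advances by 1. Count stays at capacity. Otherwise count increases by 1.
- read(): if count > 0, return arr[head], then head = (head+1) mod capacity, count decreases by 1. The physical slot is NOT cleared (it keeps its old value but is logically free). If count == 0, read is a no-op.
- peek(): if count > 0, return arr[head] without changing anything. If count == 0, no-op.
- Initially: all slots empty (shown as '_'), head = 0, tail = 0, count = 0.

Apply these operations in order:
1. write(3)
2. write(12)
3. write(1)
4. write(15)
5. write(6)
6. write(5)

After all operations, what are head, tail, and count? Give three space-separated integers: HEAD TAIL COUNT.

After op 1 (write(3)): arr=[3 _ _ _] head=0 tail=1 count=1
After op 2 (write(12)): arr=[3 12 _ _] head=0 tail=2 count=2
After op 3 (write(1)): arr=[3 12 1 _] head=0 tail=3 count=3
After op 4 (write(15)): arr=[3 12 1 15] head=0 tail=0 count=4
After op 5 (write(6)): arr=[6 12 1 15] head=1 tail=1 count=4
After op 6 (write(5)): arr=[6 5 1 15] head=2 tail=2 count=4

Answer: 2 2 4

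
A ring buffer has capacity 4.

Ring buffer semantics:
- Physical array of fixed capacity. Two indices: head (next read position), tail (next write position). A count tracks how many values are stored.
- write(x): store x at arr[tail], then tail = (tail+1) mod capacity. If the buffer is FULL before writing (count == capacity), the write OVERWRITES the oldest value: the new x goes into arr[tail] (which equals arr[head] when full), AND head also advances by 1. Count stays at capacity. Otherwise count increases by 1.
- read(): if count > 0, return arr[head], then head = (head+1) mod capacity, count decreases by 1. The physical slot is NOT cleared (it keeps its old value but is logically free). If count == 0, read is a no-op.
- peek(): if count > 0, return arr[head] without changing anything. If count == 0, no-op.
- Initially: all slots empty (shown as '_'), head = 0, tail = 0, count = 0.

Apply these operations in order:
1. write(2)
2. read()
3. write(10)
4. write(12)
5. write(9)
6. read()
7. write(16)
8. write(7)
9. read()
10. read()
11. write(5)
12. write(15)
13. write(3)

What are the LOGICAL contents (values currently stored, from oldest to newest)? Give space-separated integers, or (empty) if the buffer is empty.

After op 1 (write(2)): arr=[2 _ _ _] head=0 tail=1 count=1
After op 2 (read()): arr=[2 _ _ _] head=1 tail=1 count=0
After op 3 (write(10)): arr=[2 10 _ _] head=1 tail=2 count=1
After op 4 (write(12)): arr=[2 10 12 _] head=1 tail=3 count=2
After op 5 (write(9)): arr=[2 10 12 9] head=1 tail=0 count=3
After op 6 (read()): arr=[2 10 12 9] head=2 tail=0 count=2
After op 7 (write(16)): arr=[16 10 12 9] head=2 tail=1 count=3
After op 8 (write(7)): arr=[16 7 12 9] head=2 tail=2 count=4
After op 9 (read()): arr=[16 7 12 9] head=3 tail=2 count=3
After op 10 (read()): arr=[16 7 12 9] head=0 tail=2 count=2
After op 11 (write(5)): arr=[16 7 5 9] head=0 tail=3 count=3
After op 12 (write(15)): arr=[16 7 5 15] head=0 tail=0 count=4
After op 13 (write(3)): arr=[3 7 5 15] head=1 tail=1 count=4

Answer: 7 5 15 3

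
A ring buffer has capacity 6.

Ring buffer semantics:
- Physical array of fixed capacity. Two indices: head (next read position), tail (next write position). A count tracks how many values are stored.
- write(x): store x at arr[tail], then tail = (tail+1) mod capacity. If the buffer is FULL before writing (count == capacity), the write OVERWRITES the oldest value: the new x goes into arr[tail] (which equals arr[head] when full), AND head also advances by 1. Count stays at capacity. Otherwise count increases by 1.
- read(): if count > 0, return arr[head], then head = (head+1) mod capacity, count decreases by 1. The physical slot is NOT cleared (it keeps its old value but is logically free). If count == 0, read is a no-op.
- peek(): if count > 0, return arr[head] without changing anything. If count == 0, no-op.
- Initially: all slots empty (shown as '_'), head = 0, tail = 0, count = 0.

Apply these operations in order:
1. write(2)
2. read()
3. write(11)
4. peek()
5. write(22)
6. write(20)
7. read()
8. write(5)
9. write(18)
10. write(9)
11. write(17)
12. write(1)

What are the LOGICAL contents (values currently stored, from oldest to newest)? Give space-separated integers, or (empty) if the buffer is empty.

Answer: 20 5 18 9 17 1

Derivation:
After op 1 (write(2)): arr=[2 _ _ _ _ _] head=0 tail=1 count=1
After op 2 (read()): arr=[2 _ _ _ _ _] head=1 tail=1 count=0
After op 3 (write(11)): arr=[2 11 _ _ _ _] head=1 tail=2 count=1
After op 4 (peek()): arr=[2 11 _ _ _ _] head=1 tail=2 count=1
After op 5 (write(22)): arr=[2 11 22 _ _ _] head=1 tail=3 count=2
After op 6 (write(20)): arr=[2 11 22 20 _ _] head=1 tail=4 count=3
After op 7 (read()): arr=[2 11 22 20 _ _] head=2 tail=4 count=2
After op 8 (write(5)): arr=[2 11 22 20 5 _] head=2 tail=5 count=3
After op 9 (write(18)): arr=[2 11 22 20 5 18] head=2 tail=0 count=4
After op 10 (write(9)): arr=[9 11 22 20 5 18] head=2 tail=1 count=5
After op 11 (write(17)): arr=[9 17 22 20 5 18] head=2 tail=2 count=6
After op 12 (write(1)): arr=[9 17 1 20 5 18] head=3 tail=3 count=6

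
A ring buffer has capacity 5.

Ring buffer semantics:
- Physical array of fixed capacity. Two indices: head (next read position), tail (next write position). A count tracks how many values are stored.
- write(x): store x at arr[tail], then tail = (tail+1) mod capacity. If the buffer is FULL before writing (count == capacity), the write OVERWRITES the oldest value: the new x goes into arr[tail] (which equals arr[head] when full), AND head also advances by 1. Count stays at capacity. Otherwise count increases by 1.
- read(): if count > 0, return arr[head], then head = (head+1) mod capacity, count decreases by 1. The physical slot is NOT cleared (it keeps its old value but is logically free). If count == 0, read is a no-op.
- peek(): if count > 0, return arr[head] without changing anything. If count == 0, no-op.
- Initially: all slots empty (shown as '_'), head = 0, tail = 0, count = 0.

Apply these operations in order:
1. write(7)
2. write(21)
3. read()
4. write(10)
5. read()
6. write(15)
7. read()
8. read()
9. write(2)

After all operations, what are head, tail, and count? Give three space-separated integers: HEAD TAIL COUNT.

Answer: 4 0 1

Derivation:
After op 1 (write(7)): arr=[7 _ _ _ _] head=0 tail=1 count=1
After op 2 (write(21)): arr=[7 21 _ _ _] head=0 tail=2 count=2
After op 3 (read()): arr=[7 21 _ _ _] head=1 tail=2 count=1
After op 4 (write(10)): arr=[7 21 10 _ _] head=1 tail=3 count=2
After op 5 (read()): arr=[7 21 10 _ _] head=2 tail=3 count=1
After op 6 (write(15)): arr=[7 21 10 15 _] head=2 tail=4 count=2
After op 7 (read()): arr=[7 21 10 15 _] head=3 tail=4 count=1
After op 8 (read()): arr=[7 21 10 15 _] head=4 tail=4 count=0
After op 9 (write(2)): arr=[7 21 10 15 2] head=4 tail=0 count=1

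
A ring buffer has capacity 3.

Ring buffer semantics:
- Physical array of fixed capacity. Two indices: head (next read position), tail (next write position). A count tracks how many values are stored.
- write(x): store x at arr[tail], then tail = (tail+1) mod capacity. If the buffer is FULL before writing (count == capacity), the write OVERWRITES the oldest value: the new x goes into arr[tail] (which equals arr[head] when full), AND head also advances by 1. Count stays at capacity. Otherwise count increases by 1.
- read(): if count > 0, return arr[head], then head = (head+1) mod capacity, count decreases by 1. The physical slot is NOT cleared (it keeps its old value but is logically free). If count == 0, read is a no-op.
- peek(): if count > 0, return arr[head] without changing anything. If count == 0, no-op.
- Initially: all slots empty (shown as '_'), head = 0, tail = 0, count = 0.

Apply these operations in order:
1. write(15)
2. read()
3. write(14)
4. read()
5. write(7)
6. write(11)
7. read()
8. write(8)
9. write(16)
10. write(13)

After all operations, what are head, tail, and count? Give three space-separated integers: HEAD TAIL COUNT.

Answer: 1 1 3

Derivation:
After op 1 (write(15)): arr=[15 _ _] head=0 tail=1 count=1
After op 2 (read()): arr=[15 _ _] head=1 tail=1 count=0
After op 3 (write(14)): arr=[15 14 _] head=1 tail=2 count=1
After op 4 (read()): arr=[15 14 _] head=2 tail=2 count=0
After op 5 (write(7)): arr=[15 14 7] head=2 tail=0 count=1
After op 6 (write(11)): arr=[11 14 7] head=2 tail=1 count=2
After op 7 (read()): arr=[11 14 7] head=0 tail=1 count=1
After op 8 (write(8)): arr=[11 8 7] head=0 tail=2 count=2
After op 9 (write(16)): arr=[11 8 16] head=0 tail=0 count=3
After op 10 (write(13)): arr=[13 8 16] head=1 tail=1 count=3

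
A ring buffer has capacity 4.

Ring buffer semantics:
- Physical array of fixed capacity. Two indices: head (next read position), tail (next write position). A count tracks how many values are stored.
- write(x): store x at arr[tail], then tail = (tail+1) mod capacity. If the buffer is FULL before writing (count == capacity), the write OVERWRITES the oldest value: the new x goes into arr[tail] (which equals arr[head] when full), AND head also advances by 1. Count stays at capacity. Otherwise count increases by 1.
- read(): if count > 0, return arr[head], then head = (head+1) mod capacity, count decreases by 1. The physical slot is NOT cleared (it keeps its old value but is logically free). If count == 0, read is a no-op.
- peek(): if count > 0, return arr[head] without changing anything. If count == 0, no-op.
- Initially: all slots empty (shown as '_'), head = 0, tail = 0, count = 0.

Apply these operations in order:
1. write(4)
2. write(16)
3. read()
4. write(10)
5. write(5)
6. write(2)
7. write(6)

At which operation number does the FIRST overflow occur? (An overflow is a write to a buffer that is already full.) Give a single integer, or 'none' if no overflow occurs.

Answer: 7

Derivation:
After op 1 (write(4)): arr=[4 _ _ _] head=0 tail=1 count=1
After op 2 (write(16)): arr=[4 16 _ _] head=0 tail=2 count=2
After op 3 (read()): arr=[4 16 _ _] head=1 tail=2 count=1
After op 4 (write(10)): arr=[4 16 10 _] head=1 tail=3 count=2
After op 5 (write(5)): arr=[4 16 10 5] head=1 tail=0 count=3
After op 6 (write(2)): arr=[2 16 10 5] head=1 tail=1 count=4
After op 7 (write(6)): arr=[2 6 10 5] head=2 tail=2 count=4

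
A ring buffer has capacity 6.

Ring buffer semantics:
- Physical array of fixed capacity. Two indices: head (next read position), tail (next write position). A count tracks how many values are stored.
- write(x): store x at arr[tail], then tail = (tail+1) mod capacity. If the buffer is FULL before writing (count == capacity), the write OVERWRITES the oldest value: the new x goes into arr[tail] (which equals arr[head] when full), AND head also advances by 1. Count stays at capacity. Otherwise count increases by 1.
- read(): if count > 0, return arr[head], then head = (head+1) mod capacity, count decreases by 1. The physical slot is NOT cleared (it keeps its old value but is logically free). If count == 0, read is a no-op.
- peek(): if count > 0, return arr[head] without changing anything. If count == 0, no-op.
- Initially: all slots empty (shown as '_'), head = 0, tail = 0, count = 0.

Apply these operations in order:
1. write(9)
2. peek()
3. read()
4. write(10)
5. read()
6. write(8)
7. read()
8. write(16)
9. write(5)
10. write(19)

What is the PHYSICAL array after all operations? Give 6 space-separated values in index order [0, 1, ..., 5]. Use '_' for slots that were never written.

Answer: 9 10 8 16 5 19

Derivation:
After op 1 (write(9)): arr=[9 _ _ _ _ _] head=0 tail=1 count=1
After op 2 (peek()): arr=[9 _ _ _ _ _] head=0 tail=1 count=1
After op 3 (read()): arr=[9 _ _ _ _ _] head=1 tail=1 count=0
After op 4 (write(10)): arr=[9 10 _ _ _ _] head=1 tail=2 count=1
After op 5 (read()): arr=[9 10 _ _ _ _] head=2 tail=2 count=0
After op 6 (write(8)): arr=[9 10 8 _ _ _] head=2 tail=3 count=1
After op 7 (read()): arr=[9 10 8 _ _ _] head=3 tail=3 count=0
After op 8 (write(16)): arr=[9 10 8 16 _ _] head=3 tail=4 count=1
After op 9 (write(5)): arr=[9 10 8 16 5 _] head=3 tail=5 count=2
After op 10 (write(19)): arr=[9 10 8 16 5 19] head=3 tail=0 count=3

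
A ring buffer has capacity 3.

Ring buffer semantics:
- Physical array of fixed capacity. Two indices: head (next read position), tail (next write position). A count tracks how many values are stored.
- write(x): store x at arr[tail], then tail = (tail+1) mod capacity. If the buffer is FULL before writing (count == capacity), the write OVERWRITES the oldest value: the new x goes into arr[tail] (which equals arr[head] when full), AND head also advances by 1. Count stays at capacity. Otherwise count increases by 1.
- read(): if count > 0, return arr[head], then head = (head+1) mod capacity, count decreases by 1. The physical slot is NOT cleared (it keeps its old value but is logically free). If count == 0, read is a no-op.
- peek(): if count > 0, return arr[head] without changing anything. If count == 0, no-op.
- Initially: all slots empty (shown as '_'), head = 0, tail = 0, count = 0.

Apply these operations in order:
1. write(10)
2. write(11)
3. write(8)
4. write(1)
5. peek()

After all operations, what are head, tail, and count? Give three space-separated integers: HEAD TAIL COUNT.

Answer: 1 1 3

Derivation:
After op 1 (write(10)): arr=[10 _ _] head=0 tail=1 count=1
After op 2 (write(11)): arr=[10 11 _] head=0 tail=2 count=2
After op 3 (write(8)): arr=[10 11 8] head=0 tail=0 count=3
After op 4 (write(1)): arr=[1 11 8] head=1 tail=1 count=3
After op 5 (peek()): arr=[1 11 8] head=1 tail=1 count=3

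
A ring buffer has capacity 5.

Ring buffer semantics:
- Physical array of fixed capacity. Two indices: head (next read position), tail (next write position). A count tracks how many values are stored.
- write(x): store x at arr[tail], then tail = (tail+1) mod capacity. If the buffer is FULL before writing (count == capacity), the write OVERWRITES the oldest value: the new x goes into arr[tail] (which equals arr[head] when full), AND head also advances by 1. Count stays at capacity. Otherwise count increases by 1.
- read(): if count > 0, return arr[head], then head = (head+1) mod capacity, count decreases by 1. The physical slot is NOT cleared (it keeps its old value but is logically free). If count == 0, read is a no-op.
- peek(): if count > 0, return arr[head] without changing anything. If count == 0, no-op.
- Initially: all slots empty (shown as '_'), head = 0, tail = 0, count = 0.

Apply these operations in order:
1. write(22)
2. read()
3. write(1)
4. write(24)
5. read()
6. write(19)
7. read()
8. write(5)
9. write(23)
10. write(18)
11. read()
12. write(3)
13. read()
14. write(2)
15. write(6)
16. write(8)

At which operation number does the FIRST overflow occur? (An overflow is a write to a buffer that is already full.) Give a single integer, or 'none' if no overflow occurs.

After op 1 (write(22)): arr=[22 _ _ _ _] head=0 tail=1 count=1
After op 2 (read()): arr=[22 _ _ _ _] head=1 tail=1 count=0
After op 3 (write(1)): arr=[22 1 _ _ _] head=1 tail=2 count=1
After op 4 (write(24)): arr=[22 1 24 _ _] head=1 tail=3 count=2
After op 5 (read()): arr=[22 1 24 _ _] head=2 tail=3 count=1
After op 6 (write(19)): arr=[22 1 24 19 _] head=2 tail=4 count=2
After op 7 (read()): arr=[22 1 24 19 _] head=3 tail=4 count=1
After op 8 (write(5)): arr=[22 1 24 19 5] head=3 tail=0 count=2
After op 9 (write(23)): arr=[23 1 24 19 5] head=3 tail=1 count=3
After op 10 (write(18)): arr=[23 18 24 19 5] head=3 tail=2 count=4
After op 11 (read()): arr=[23 18 24 19 5] head=4 tail=2 count=3
After op 12 (write(3)): arr=[23 18 3 19 5] head=4 tail=3 count=4
After op 13 (read()): arr=[23 18 3 19 5] head=0 tail=3 count=3
After op 14 (write(2)): arr=[23 18 3 2 5] head=0 tail=4 count=4
After op 15 (write(6)): arr=[23 18 3 2 6] head=0 tail=0 count=5
After op 16 (write(8)): arr=[8 18 3 2 6] head=1 tail=1 count=5

Answer: 16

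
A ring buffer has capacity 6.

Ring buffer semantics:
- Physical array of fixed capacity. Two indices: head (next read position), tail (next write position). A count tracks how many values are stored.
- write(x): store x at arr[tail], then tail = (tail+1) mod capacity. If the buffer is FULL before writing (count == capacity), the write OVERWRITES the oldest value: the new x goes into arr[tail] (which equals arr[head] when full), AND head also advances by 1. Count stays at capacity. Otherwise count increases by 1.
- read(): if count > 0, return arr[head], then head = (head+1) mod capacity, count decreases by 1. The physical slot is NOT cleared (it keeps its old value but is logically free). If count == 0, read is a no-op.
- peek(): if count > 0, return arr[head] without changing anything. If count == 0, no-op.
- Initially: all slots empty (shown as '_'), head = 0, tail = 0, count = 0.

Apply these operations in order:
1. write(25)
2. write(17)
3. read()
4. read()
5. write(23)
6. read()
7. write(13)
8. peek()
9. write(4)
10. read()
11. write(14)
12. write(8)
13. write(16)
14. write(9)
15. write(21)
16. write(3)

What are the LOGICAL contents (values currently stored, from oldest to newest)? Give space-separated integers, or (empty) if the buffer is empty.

After op 1 (write(25)): arr=[25 _ _ _ _ _] head=0 tail=1 count=1
After op 2 (write(17)): arr=[25 17 _ _ _ _] head=0 tail=2 count=2
After op 3 (read()): arr=[25 17 _ _ _ _] head=1 tail=2 count=1
After op 4 (read()): arr=[25 17 _ _ _ _] head=2 tail=2 count=0
After op 5 (write(23)): arr=[25 17 23 _ _ _] head=2 tail=3 count=1
After op 6 (read()): arr=[25 17 23 _ _ _] head=3 tail=3 count=0
After op 7 (write(13)): arr=[25 17 23 13 _ _] head=3 tail=4 count=1
After op 8 (peek()): arr=[25 17 23 13 _ _] head=3 tail=4 count=1
After op 9 (write(4)): arr=[25 17 23 13 4 _] head=3 tail=5 count=2
After op 10 (read()): arr=[25 17 23 13 4 _] head=4 tail=5 count=1
After op 11 (write(14)): arr=[25 17 23 13 4 14] head=4 tail=0 count=2
After op 12 (write(8)): arr=[8 17 23 13 4 14] head=4 tail=1 count=3
After op 13 (write(16)): arr=[8 16 23 13 4 14] head=4 tail=2 count=4
After op 14 (write(9)): arr=[8 16 9 13 4 14] head=4 tail=3 count=5
After op 15 (write(21)): arr=[8 16 9 21 4 14] head=4 tail=4 count=6
After op 16 (write(3)): arr=[8 16 9 21 3 14] head=5 tail=5 count=6

Answer: 14 8 16 9 21 3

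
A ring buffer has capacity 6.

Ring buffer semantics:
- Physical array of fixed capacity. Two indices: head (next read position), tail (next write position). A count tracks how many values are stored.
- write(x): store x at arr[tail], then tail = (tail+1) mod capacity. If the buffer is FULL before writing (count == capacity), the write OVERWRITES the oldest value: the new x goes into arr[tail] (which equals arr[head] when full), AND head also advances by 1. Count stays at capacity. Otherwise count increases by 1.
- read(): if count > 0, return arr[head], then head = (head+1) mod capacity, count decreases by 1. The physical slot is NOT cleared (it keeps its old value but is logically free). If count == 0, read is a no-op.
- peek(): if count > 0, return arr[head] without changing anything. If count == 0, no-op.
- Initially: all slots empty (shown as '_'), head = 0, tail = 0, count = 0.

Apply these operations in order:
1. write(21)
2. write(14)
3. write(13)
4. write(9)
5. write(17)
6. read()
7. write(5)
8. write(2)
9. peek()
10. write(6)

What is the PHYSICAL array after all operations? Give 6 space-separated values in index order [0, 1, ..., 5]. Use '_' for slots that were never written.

Answer: 2 6 13 9 17 5

Derivation:
After op 1 (write(21)): arr=[21 _ _ _ _ _] head=0 tail=1 count=1
After op 2 (write(14)): arr=[21 14 _ _ _ _] head=0 tail=2 count=2
After op 3 (write(13)): arr=[21 14 13 _ _ _] head=0 tail=3 count=3
After op 4 (write(9)): arr=[21 14 13 9 _ _] head=0 tail=4 count=4
After op 5 (write(17)): arr=[21 14 13 9 17 _] head=0 tail=5 count=5
After op 6 (read()): arr=[21 14 13 9 17 _] head=1 tail=5 count=4
After op 7 (write(5)): arr=[21 14 13 9 17 5] head=1 tail=0 count=5
After op 8 (write(2)): arr=[2 14 13 9 17 5] head=1 tail=1 count=6
After op 9 (peek()): arr=[2 14 13 9 17 5] head=1 tail=1 count=6
After op 10 (write(6)): arr=[2 6 13 9 17 5] head=2 tail=2 count=6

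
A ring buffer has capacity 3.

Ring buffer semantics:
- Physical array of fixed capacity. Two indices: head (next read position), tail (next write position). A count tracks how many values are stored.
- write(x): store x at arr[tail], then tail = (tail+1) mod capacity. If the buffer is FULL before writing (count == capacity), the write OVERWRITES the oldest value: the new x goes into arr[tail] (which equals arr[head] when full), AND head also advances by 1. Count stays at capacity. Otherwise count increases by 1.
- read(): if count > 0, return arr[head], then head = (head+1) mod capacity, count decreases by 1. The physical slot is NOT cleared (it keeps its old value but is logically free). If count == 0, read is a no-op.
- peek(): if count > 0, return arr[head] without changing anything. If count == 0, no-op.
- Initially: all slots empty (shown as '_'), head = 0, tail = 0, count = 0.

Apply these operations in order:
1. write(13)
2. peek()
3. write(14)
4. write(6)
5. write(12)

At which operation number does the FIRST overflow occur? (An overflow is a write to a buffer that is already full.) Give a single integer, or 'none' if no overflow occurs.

After op 1 (write(13)): arr=[13 _ _] head=0 tail=1 count=1
After op 2 (peek()): arr=[13 _ _] head=0 tail=1 count=1
After op 3 (write(14)): arr=[13 14 _] head=0 tail=2 count=2
After op 4 (write(6)): arr=[13 14 6] head=0 tail=0 count=3
After op 5 (write(12)): arr=[12 14 6] head=1 tail=1 count=3

Answer: 5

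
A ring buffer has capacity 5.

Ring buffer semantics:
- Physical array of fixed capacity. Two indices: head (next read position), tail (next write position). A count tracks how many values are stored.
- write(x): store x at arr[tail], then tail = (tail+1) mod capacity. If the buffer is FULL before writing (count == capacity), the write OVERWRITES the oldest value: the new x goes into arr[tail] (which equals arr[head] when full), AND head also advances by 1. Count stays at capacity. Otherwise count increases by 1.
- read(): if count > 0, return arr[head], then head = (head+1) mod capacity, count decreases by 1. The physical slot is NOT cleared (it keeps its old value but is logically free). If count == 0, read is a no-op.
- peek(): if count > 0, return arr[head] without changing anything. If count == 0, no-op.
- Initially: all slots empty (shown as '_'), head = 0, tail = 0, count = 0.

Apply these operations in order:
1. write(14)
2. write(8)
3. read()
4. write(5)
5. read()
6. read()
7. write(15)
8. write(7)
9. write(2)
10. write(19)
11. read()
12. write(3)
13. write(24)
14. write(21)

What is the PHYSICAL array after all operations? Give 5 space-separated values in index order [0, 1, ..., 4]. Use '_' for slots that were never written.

After op 1 (write(14)): arr=[14 _ _ _ _] head=0 tail=1 count=1
After op 2 (write(8)): arr=[14 8 _ _ _] head=0 tail=2 count=2
After op 3 (read()): arr=[14 8 _ _ _] head=1 tail=2 count=1
After op 4 (write(5)): arr=[14 8 5 _ _] head=1 tail=3 count=2
After op 5 (read()): arr=[14 8 5 _ _] head=2 tail=3 count=1
After op 6 (read()): arr=[14 8 5 _ _] head=3 tail=3 count=0
After op 7 (write(15)): arr=[14 8 5 15 _] head=3 tail=4 count=1
After op 8 (write(7)): arr=[14 8 5 15 7] head=3 tail=0 count=2
After op 9 (write(2)): arr=[2 8 5 15 7] head=3 tail=1 count=3
After op 10 (write(19)): arr=[2 19 5 15 7] head=3 tail=2 count=4
After op 11 (read()): arr=[2 19 5 15 7] head=4 tail=2 count=3
After op 12 (write(3)): arr=[2 19 3 15 7] head=4 tail=3 count=4
After op 13 (write(24)): arr=[2 19 3 24 7] head=4 tail=4 count=5
After op 14 (write(21)): arr=[2 19 3 24 21] head=0 tail=0 count=5

Answer: 2 19 3 24 21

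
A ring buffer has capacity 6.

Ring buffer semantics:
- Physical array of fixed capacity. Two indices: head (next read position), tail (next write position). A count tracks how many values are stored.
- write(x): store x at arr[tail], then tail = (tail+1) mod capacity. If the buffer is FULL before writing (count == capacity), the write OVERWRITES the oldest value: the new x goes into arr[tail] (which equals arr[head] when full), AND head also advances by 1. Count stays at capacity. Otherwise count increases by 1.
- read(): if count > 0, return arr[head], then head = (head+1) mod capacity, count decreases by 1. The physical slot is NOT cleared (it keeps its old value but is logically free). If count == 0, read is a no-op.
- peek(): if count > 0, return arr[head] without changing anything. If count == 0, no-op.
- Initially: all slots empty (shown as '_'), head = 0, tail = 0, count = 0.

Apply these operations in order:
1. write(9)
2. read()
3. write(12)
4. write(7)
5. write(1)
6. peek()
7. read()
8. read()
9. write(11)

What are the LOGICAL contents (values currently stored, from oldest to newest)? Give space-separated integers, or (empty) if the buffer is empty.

Answer: 1 11

Derivation:
After op 1 (write(9)): arr=[9 _ _ _ _ _] head=0 tail=1 count=1
After op 2 (read()): arr=[9 _ _ _ _ _] head=1 tail=1 count=0
After op 3 (write(12)): arr=[9 12 _ _ _ _] head=1 tail=2 count=1
After op 4 (write(7)): arr=[9 12 7 _ _ _] head=1 tail=3 count=2
After op 5 (write(1)): arr=[9 12 7 1 _ _] head=1 tail=4 count=3
After op 6 (peek()): arr=[9 12 7 1 _ _] head=1 tail=4 count=3
After op 7 (read()): arr=[9 12 7 1 _ _] head=2 tail=4 count=2
After op 8 (read()): arr=[9 12 7 1 _ _] head=3 tail=4 count=1
After op 9 (write(11)): arr=[9 12 7 1 11 _] head=3 tail=5 count=2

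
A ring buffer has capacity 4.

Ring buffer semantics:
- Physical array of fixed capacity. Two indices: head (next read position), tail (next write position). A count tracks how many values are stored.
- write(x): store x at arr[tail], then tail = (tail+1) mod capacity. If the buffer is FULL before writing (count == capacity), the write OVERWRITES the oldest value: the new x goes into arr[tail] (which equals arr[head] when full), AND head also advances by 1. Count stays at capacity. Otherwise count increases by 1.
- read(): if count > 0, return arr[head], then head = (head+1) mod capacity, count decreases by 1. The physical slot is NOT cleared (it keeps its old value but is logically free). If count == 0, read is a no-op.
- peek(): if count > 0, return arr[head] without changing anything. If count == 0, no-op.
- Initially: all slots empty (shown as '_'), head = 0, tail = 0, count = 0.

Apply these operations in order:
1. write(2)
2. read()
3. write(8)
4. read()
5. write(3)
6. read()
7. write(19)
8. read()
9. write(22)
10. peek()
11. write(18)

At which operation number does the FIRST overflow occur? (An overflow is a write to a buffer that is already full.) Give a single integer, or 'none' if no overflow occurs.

After op 1 (write(2)): arr=[2 _ _ _] head=0 tail=1 count=1
After op 2 (read()): arr=[2 _ _ _] head=1 tail=1 count=0
After op 3 (write(8)): arr=[2 8 _ _] head=1 tail=2 count=1
After op 4 (read()): arr=[2 8 _ _] head=2 tail=2 count=0
After op 5 (write(3)): arr=[2 8 3 _] head=2 tail=3 count=1
After op 6 (read()): arr=[2 8 3 _] head=3 tail=3 count=0
After op 7 (write(19)): arr=[2 8 3 19] head=3 tail=0 count=1
After op 8 (read()): arr=[2 8 3 19] head=0 tail=0 count=0
After op 9 (write(22)): arr=[22 8 3 19] head=0 tail=1 count=1
After op 10 (peek()): arr=[22 8 3 19] head=0 tail=1 count=1
After op 11 (write(18)): arr=[22 18 3 19] head=0 tail=2 count=2

Answer: none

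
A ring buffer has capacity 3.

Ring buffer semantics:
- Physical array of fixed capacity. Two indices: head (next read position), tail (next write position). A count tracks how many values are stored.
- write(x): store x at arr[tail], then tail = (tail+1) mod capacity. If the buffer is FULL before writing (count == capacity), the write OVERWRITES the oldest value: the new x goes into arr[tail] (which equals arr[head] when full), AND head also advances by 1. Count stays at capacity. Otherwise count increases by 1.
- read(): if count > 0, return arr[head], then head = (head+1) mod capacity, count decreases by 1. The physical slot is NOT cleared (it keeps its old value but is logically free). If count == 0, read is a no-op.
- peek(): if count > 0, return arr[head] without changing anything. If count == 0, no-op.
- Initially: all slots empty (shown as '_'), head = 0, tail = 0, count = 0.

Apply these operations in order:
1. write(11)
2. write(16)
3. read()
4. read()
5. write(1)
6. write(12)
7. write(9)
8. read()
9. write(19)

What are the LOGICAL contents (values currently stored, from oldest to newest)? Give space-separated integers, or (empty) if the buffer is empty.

Answer: 12 9 19

Derivation:
After op 1 (write(11)): arr=[11 _ _] head=0 tail=1 count=1
After op 2 (write(16)): arr=[11 16 _] head=0 tail=2 count=2
After op 3 (read()): arr=[11 16 _] head=1 tail=2 count=1
After op 4 (read()): arr=[11 16 _] head=2 tail=2 count=0
After op 5 (write(1)): arr=[11 16 1] head=2 tail=0 count=1
After op 6 (write(12)): arr=[12 16 1] head=2 tail=1 count=2
After op 7 (write(9)): arr=[12 9 1] head=2 tail=2 count=3
After op 8 (read()): arr=[12 9 1] head=0 tail=2 count=2
After op 9 (write(19)): arr=[12 9 19] head=0 tail=0 count=3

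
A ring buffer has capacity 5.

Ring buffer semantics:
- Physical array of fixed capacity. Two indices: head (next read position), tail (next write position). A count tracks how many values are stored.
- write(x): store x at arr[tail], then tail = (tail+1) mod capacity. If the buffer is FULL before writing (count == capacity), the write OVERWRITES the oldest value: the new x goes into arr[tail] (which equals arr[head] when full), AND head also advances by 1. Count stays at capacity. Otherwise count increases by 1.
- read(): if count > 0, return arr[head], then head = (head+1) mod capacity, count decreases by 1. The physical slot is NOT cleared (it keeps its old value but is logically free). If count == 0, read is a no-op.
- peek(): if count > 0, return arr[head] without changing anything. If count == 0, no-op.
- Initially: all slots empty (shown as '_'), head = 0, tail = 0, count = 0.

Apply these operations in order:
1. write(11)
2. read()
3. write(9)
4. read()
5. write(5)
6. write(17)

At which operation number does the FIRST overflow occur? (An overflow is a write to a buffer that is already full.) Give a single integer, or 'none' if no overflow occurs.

Answer: none

Derivation:
After op 1 (write(11)): arr=[11 _ _ _ _] head=0 tail=1 count=1
After op 2 (read()): arr=[11 _ _ _ _] head=1 tail=1 count=0
After op 3 (write(9)): arr=[11 9 _ _ _] head=1 tail=2 count=1
After op 4 (read()): arr=[11 9 _ _ _] head=2 tail=2 count=0
After op 5 (write(5)): arr=[11 9 5 _ _] head=2 tail=3 count=1
After op 6 (write(17)): arr=[11 9 5 17 _] head=2 tail=4 count=2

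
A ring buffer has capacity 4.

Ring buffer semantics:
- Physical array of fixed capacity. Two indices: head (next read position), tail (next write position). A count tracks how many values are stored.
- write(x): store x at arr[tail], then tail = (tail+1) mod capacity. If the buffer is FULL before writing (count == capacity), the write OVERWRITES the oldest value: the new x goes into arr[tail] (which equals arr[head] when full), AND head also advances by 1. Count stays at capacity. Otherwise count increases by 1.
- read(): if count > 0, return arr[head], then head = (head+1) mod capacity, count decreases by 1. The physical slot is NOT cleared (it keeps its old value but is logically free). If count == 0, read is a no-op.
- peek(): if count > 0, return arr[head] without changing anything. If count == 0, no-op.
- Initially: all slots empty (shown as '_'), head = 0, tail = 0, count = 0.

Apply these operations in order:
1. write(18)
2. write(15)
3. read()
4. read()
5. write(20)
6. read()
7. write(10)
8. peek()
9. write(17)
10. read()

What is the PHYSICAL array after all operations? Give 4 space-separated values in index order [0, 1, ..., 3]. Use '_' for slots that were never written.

After op 1 (write(18)): arr=[18 _ _ _] head=0 tail=1 count=1
After op 2 (write(15)): arr=[18 15 _ _] head=0 tail=2 count=2
After op 3 (read()): arr=[18 15 _ _] head=1 tail=2 count=1
After op 4 (read()): arr=[18 15 _ _] head=2 tail=2 count=0
After op 5 (write(20)): arr=[18 15 20 _] head=2 tail=3 count=1
After op 6 (read()): arr=[18 15 20 _] head=3 tail=3 count=0
After op 7 (write(10)): arr=[18 15 20 10] head=3 tail=0 count=1
After op 8 (peek()): arr=[18 15 20 10] head=3 tail=0 count=1
After op 9 (write(17)): arr=[17 15 20 10] head=3 tail=1 count=2
After op 10 (read()): arr=[17 15 20 10] head=0 tail=1 count=1

Answer: 17 15 20 10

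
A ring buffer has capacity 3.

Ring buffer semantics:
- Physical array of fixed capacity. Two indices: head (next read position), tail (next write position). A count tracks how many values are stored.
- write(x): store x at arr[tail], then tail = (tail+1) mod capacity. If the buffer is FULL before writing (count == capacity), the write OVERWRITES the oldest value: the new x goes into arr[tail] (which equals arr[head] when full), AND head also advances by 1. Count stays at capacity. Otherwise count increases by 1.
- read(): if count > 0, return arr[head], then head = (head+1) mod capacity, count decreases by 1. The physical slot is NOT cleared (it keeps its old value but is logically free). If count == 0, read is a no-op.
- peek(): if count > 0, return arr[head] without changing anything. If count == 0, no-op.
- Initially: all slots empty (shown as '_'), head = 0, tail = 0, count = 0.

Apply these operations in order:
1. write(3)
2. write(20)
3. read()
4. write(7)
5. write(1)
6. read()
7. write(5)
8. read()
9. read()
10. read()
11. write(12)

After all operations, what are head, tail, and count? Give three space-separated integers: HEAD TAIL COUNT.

After op 1 (write(3)): arr=[3 _ _] head=0 tail=1 count=1
After op 2 (write(20)): arr=[3 20 _] head=0 tail=2 count=2
After op 3 (read()): arr=[3 20 _] head=1 tail=2 count=1
After op 4 (write(7)): arr=[3 20 7] head=1 tail=0 count=2
After op 5 (write(1)): arr=[1 20 7] head=1 tail=1 count=3
After op 6 (read()): arr=[1 20 7] head=2 tail=1 count=2
After op 7 (write(5)): arr=[1 5 7] head=2 tail=2 count=3
After op 8 (read()): arr=[1 5 7] head=0 tail=2 count=2
After op 9 (read()): arr=[1 5 7] head=1 tail=2 count=1
After op 10 (read()): arr=[1 5 7] head=2 tail=2 count=0
After op 11 (write(12)): arr=[1 5 12] head=2 tail=0 count=1

Answer: 2 0 1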